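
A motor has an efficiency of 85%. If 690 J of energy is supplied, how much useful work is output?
W_out = η × W_in = 0.85 × 690 = 586.5 J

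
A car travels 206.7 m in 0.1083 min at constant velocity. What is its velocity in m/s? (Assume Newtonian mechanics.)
v = d/t (with unit conversion) = 31.81 m/s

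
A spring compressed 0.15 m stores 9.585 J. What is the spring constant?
PE = ½kx² → k = 2PE/x² = 2×9.585/0.15² = 852.0 N/m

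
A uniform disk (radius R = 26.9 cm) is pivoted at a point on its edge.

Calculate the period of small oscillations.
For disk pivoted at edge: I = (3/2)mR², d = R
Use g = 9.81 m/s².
I/m = (3/2)R² = 0.1085 m²; d = R = 0.269 m
T = 2π√((3/2)R²/(gR)) = 2π√(3R/(2g)) = 1.274 s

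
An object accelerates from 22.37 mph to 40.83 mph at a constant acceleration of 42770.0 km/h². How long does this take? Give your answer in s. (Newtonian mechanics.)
t = (v - v₀)/a (with unit conversion) = 2.501 s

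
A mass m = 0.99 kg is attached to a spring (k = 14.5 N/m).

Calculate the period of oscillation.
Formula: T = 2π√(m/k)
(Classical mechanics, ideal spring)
T = 2π√(m/k) = 2π√(0.99/14.5) = 1.642 s; f = 1/T = 0.6091 Hz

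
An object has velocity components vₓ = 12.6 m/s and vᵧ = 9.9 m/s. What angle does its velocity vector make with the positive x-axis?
θ = arctan(vᵧ/vₓ) = arctan(9.9/12.6) = 38.16°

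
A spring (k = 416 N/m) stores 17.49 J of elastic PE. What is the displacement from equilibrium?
PE = ½kx² → x = √(2PE/k) = √(2×17.49/416) = 0.29 m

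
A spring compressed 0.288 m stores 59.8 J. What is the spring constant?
PE = ½kx² → k = 2PE/x² = 2×59.8/0.288² = 1442.0 N/m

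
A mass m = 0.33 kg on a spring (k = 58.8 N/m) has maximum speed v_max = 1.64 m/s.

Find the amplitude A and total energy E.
½mv²_max = ½kA² → A = v_max√(m/k) = 1.64×√(0.33/58.8) = 0.1229 m = 12.29 cm
E = ½mv²_max = ½×0.33×1.64² = 0.4438 J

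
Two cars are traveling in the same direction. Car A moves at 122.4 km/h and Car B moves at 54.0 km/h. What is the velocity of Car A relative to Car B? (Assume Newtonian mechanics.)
v_rel = v_A - v_B = 122.4 - 54.0 = 68.4 km/h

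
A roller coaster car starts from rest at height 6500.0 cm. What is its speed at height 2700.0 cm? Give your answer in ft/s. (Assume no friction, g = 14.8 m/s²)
mgh₁ = ½mv₂² + mgh₂ → v₂ = √(2g(h₁−h₂)) = √(2×14.8×(65−27)) = 33.54 m/s = 110.0 ft/s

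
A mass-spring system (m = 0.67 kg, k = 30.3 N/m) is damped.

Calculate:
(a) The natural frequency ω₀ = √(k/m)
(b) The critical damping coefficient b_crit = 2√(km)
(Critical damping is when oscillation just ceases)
ω₀ = √(k/m) = √(30.3/0.67) = 6.725 rad/s
b_crit = 2√(km) = 2√(30.3×0.67) = 9.011 kg/s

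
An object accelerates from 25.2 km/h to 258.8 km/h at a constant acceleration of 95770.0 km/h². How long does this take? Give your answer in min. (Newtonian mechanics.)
t = (v - v₀)/a (with unit conversion) = 0.1464 min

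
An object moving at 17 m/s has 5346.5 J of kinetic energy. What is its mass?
KE = ½mv² → m = 2KE/v² = 2×5346.5/17² = 37.0 kg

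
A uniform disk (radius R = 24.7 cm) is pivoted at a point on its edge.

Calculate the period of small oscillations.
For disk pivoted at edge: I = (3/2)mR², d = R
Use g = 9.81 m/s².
I/m = (3/2)R² = 0.09151 m²; d = R = 0.247 m
T = 2π√((3/2)R²/(gR)) = 2π√(3R/(2g)) = 1.221 s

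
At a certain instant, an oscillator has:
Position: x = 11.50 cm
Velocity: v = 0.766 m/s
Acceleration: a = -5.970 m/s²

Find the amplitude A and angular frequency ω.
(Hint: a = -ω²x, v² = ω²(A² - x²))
a = −ω²x → ω = √(|a|/x) = √(5.97/0.115) = 7.205 rad/s
v² = ω²(A² − x²) → A = √(x² + v²/ω²) = √(0.115² + 0.766²/7.205²) = 0.1566 m = 15.66 cm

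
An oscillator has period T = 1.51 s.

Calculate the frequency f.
f = 1/T = 1/1.51 = 0.6623 Hz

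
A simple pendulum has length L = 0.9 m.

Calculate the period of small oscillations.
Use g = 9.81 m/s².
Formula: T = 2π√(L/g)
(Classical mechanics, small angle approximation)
T = 2π√(L/g) = 2π√(0.9/9.81) = 1.903 s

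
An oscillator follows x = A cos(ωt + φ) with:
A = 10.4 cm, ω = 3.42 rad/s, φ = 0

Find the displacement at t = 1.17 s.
x = A cos(ωt + φ) = 10.4×cos(3.42×1.17 + 0) = -6.787 cm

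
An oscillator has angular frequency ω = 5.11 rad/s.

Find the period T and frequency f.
T = 2π/ω = 2π/5.11 = 1.23 s; f = ω/2π = 0.8133 Hz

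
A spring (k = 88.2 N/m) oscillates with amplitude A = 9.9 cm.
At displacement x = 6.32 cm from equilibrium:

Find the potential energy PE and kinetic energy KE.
E_total = ½kA² = ½×88.2×(0.099)² = 0.4322 J
PE = ½kx² = ½×88.2×(0.0632)² = 0.1761 J
KE = E_total − PE = 0.2561 J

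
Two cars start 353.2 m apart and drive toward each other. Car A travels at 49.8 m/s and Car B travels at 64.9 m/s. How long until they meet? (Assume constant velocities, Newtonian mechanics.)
Combined speed: v_combined = 49.8 + 64.9 = 114.7 m/s
Time to meet: t = d/114.7 = 353.2/114.7 = 3.08 s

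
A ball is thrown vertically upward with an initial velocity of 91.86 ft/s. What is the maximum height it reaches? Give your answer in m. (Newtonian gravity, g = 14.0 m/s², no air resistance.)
h_max = v₀²/(2g) (with unit conversion) = 28.0 m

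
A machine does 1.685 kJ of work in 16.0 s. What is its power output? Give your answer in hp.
P = W/t = 1685 J / 16 s = 105.3 W = 0.1412 hp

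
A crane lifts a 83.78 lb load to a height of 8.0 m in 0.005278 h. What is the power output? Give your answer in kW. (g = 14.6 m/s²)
W = mgh = 38×14.6×8 = 4439 J
P = W/t = 4439/19 = 233.6 W = 0.2336 kW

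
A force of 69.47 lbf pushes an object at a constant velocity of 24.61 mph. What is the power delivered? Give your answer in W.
P = Fv = 309 N × 11 m/s = 3400 W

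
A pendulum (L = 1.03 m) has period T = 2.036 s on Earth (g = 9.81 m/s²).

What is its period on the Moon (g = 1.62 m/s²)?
T = 2π√(L/g), so T_moon/T_earth = √(g_earth/g_moon)
T_moon = 2π√(1.03/1.62) = 5.01 s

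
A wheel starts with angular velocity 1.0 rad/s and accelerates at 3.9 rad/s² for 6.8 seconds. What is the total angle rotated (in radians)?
θ = ω₀t + ½αt² = 1.0×6.8 + ½×3.9×6.8² = 96.97 rad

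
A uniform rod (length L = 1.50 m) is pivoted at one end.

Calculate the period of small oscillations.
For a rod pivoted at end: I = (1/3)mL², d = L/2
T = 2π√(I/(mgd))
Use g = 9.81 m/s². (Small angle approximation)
I/m = (1/3)L² = 0.75 m²; d = L/2 = 0.75 m
T = 2π√(I/(mgd)) = 2π√(0.75/(9.81×0.75)) = 2.006 s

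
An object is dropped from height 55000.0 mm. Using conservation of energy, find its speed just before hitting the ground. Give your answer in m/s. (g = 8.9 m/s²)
mgh = ½mv² → v = √(2gh) = √(2×8.9×55) = 31.29 m/s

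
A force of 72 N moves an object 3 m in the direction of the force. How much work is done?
W = Fd = 72×3 = 216.0 J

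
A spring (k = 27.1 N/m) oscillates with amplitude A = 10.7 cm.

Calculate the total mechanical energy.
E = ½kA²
E = ½kA² = ½×27.1×(0.107)² = 0.1551 J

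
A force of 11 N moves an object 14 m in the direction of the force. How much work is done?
W = Fd = 11×14 = 154.0 J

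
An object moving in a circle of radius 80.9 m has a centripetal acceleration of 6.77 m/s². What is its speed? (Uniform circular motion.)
v = √(a_c × r) = √(6.77 × 80.9) = 23.4 m/s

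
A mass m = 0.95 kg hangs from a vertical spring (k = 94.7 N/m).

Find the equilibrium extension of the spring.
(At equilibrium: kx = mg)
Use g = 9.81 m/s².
x_eq = mg/k = 0.95×9.81/94.7 = 0.09841 m = 9.841 cm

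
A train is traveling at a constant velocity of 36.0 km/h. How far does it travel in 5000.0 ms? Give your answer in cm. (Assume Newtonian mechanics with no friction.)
d = vt (with unit conversion) = 5000.0 cm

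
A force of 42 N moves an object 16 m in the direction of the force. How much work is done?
W = Fd = 42×16 = 672.0 J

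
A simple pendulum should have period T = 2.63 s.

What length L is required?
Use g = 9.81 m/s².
T = 2π√(L/g) → L = g(T/2π)² = 9.81×(2.63/2π)² = 1.719 m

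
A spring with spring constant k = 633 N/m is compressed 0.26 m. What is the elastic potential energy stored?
PE = ½kx² = ½×633×0.26² = 21.4 J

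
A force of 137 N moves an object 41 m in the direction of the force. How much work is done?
W = Fd = 137×41 = 5617.0 J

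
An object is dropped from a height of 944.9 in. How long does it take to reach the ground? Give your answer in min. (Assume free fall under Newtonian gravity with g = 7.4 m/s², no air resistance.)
t = √(2h/g) (with unit conversion) = 0.04245 min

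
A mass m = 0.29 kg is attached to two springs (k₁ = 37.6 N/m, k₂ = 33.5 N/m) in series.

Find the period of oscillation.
k_eq = k₁k₂/(k₁+k₂) = 17.72 N/m
T = 2π√(m/k_eq) = 2π√(0.29/17.72) = 0.8039 s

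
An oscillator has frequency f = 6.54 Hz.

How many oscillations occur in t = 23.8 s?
n = f×t = 6.54×23.8 = 155.7 oscillations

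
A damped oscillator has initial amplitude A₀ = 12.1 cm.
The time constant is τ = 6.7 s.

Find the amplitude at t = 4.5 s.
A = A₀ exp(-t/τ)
A = A₀ exp(−t/τ) = 12.1×exp(−4.5/6.7) = 6.182 cm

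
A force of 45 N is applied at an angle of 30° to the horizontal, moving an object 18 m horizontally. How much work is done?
W = Fd cosθ = 45×18×cos(30°) = 701.48 J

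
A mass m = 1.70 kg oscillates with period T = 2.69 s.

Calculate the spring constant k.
T = 2π√(m/k) → k = m(2π/T)² = 1.7×(2π/2.69)² = 9.275 N/m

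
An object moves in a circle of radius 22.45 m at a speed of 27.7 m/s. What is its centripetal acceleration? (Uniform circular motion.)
a_c = v²/r = 27.7²/22.45 = 767.29/22.45 = 34.18 m/s²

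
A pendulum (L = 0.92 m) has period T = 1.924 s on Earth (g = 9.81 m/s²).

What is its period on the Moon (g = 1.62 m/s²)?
T = 2π√(L/g), so T_moon/T_earth = √(g_earth/g_moon)
T_moon = 2π√(0.92/1.62) = 4.735 s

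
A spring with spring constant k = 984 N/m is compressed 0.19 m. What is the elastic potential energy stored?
PE = ½kx² = ½×984×0.19² = 17.76 J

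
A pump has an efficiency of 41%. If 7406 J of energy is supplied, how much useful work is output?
W_out = η × W_in = 0.41 × 7406 = 3036.5 J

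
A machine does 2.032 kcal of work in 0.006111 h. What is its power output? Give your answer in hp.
P = W/t = 8502 J / 22 s = 386.5 W = 0.5182 hp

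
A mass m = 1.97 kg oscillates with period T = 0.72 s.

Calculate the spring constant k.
T = 2π√(m/k) → k = m(2π/T)² = 1.97×(2π/0.72)² = 150 N/m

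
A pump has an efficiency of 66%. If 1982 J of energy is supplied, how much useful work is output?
W_out = η × W_in = 0.66 × 1982 = 1308.1 J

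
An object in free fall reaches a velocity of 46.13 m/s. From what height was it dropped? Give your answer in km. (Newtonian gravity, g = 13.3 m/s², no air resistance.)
h = v²/(2g) (with unit conversion) = 0.08 km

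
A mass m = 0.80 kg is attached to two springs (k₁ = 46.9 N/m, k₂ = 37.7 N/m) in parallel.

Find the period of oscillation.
k_eq = k₁+k₂ = 84.6 N/m
T = 2π√(m/k_eq) = 2π√(0.8/84.6) = 0.611 s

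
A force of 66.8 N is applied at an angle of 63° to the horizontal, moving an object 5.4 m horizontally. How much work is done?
W = Fd cosθ = 66.8×5.4×cos(63°) = 163.76 J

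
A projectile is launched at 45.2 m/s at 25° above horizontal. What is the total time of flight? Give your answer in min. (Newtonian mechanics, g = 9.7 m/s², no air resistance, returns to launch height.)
T = 2v₀sin(θ)/g (with unit conversion) = 0.06564 min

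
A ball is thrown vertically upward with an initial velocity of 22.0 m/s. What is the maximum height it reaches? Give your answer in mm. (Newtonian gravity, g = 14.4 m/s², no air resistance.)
h_max = v₀²/(2g) (with unit conversion) = 16810.0 mm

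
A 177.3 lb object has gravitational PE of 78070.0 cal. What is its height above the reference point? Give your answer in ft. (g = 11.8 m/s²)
PE = mgh → h = PE/(mg) = 3.266e+05 J / (80.42 kg × 11.8 m/s²) = 344.2 m = 1129.0 ft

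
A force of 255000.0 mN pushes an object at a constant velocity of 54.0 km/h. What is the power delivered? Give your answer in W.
P = Fv = 255 N × 15 m/s = 3825 W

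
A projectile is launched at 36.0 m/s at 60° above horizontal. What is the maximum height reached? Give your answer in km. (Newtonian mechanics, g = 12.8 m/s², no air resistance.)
H = v₀²sin²(θ)/(2g) (with unit conversion) = 0.03797 km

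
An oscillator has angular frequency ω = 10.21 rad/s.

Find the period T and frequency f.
T = 2π/ω = 2π/10.21 = 0.6154 s; f = ω/2π = 1.625 Hz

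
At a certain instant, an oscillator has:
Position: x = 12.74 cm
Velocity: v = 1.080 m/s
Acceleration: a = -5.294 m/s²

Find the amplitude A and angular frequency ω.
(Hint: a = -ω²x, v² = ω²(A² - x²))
a = −ω²x → ω = √(|a|/x) = √(5.294/0.1274) = 6.446 rad/s
v² = ω²(A² − x²) → A = √(x² + v²/ω²) = √(0.1274² + 1.08²/6.446²) = 0.2105 m = 21.05 cm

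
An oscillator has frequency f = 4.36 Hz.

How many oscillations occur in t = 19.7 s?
n = f×t = 4.36×19.7 = 85.89 oscillations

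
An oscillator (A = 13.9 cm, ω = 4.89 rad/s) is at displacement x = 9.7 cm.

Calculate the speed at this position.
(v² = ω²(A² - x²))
v = ω√(A² − x²) = 4.89×√(0.139² − 0.097²) = 0.4868 m/s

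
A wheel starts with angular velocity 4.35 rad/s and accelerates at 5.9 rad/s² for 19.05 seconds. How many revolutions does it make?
θ = ω₀t + ½αt² = 4.35×19.05 + ½×5.9×19.05² = 1153.43 rad
Revolutions = θ/(2π) = 1153.43/(2π) = 183.57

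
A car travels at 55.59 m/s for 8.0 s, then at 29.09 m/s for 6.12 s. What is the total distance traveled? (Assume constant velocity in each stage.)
d₁ = v₁t₁ = 55.59 × 8.0 = 444.72 m
d₂ = v₂t₂ = 29.09 × 6.12 = 178.031 m
d_total = 444.72 + 178.031 = 622.75 m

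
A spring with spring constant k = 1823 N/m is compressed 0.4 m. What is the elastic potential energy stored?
PE = ½kx² = ½×1823×0.4² = 145.8 J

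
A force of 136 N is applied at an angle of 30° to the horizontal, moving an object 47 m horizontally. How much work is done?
W = Fd cosθ = 136×47×cos(30°) = 5535.6 J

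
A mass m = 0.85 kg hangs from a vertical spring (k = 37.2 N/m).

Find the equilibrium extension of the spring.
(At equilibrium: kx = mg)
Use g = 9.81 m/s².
x_eq = mg/k = 0.85×9.81/37.2 = 0.2242 m = 22.42 cm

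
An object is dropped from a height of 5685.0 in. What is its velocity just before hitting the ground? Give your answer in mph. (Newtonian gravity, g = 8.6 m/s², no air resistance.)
v = √(2gh) (with unit conversion) = 111.5 mph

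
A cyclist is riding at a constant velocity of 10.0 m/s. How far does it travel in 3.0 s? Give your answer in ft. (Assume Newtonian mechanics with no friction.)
d = vt (with unit conversion) = 98.43 ft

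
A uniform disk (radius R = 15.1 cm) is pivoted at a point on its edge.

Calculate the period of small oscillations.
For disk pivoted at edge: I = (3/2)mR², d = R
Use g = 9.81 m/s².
I/m = (3/2)R² = 0.0342 m²; d = R = 0.151 m
T = 2π√((3/2)R²/(gR)) = 2π√(3R/(2g)) = 0.9547 s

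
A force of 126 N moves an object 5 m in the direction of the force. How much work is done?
W = Fd = 126×5 = 630.0 J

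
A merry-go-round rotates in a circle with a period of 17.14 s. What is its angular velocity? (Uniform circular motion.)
ω = 2π/T = 2π/17.14 = 0.3666 rad/s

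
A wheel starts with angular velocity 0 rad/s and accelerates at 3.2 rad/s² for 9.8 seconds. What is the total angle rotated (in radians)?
θ = ω₀t + ½αt² = 0×9.8 + ½×3.2×9.8² = 153.66 rad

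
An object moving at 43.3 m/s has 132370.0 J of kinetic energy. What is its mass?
KE = ½mv² → m = 2KE/v² = 2×132370.0/43.3² = 141.2 kg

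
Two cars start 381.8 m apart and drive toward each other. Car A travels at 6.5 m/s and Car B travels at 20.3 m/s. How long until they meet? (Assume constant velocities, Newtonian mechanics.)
Combined speed: v_combined = 6.5 + 20.3 = 26.8 m/s
Time to meet: t = d/26.8 = 381.8/26.8 = 14.25 s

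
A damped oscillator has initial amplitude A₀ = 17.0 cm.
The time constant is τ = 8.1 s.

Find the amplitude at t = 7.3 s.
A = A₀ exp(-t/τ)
A = A₀ exp(−t/τ) = 17.0×exp(−7.3/8.1) = 6.903 cm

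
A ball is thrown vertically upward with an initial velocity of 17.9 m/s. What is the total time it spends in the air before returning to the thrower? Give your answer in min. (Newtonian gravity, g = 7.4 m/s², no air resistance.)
t_total = 2v₀/g (with unit conversion) = 0.08063 min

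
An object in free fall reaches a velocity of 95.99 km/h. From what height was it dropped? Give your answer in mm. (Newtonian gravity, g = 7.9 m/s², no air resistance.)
h = v²/(2g) (with unit conversion) = 45000.0 mm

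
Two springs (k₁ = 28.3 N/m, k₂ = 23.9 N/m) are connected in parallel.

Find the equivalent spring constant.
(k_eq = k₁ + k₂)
k_eq = k₁ + k₂ = 28.3 + 23.9 = 52.2 N/m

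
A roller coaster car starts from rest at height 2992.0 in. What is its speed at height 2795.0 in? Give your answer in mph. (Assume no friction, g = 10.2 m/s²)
mgh₁ = ½mv₂² + mgh₂ → v₂ = √(2g(h₁−h₂)) = √(2×10.2×(76−70.99)) = 10.1 m/s = 22.6 mph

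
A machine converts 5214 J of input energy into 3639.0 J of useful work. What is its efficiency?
η = W_out/W_in = 3639.0/5214 = 0.6979 = 69.79%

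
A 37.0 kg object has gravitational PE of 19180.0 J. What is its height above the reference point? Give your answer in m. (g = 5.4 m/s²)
PE = mgh → h = PE/(mg) = 1.918e+04 J / (37 kg × 5.4 m/s²) = 96 m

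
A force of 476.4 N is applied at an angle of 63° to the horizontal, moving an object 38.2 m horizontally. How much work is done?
W = Fd cosθ = 476.4×38.2×cos(63°) = 8261.9 J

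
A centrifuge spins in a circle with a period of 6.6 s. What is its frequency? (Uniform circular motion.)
f = 1/T = 1/6.6 = 0.1515 Hz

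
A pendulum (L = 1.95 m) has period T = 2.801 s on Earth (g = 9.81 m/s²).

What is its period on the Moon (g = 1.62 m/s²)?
T = 2π√(L/g), so T_moon/T_earth = √(g_earth/g_moon)
T_moon = 2π√(1.95/1.62) = 6.893 s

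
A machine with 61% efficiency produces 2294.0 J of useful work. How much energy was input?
W_in = W_out/η = 2294.0/0.61 = 3760.7 J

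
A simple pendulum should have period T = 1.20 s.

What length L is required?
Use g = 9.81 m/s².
T = 2π√(L/g) → L = g(T/2π)² = 9.81×(1.2/2π)² = 0.3578 m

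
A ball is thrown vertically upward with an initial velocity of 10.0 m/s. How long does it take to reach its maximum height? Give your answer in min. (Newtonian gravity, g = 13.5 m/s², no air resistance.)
t_up = v₀/g (with unit conversion) = 0.01235 min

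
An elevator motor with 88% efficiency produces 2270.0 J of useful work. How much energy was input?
W_in = W_out/η = 2270.0/0.88 = 2579.5 J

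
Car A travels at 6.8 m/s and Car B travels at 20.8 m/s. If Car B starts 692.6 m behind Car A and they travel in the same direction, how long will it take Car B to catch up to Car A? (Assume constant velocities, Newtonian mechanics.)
Relative speed: v_rel = 20.8 - 6.8 = 14 m/s
Time to catch: t = d₀/v_rel = 692.6/14 = 49.47 s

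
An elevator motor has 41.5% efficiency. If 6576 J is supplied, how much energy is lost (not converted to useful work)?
W_out = η × W_in = 0.415×6576 = 2729.0 J
W_lost = W_in − W_out = 6576 − 2729.0 = 3847.0 J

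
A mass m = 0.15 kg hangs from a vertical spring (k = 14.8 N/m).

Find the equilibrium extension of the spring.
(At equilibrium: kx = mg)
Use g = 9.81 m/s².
x_eq = mg/k = 0.15×9.81/14.8 = 0.09943 m = 9.943 cm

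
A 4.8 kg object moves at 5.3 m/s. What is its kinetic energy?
KE = ½mv² = ½×4.8×5.3² = 67.416 J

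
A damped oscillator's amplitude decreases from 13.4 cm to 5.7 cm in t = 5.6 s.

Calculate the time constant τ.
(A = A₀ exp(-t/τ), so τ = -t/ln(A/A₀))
A/A₀ = 5.7/13.4 = 0.4254; ln(A/A₀) = -0.8548
τ = −t/ln(A/A₀) = −5.6/-0.8548 = 6.551 s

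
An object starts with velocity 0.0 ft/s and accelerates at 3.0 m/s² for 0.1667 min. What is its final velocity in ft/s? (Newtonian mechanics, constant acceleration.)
v = v₀ + at (with unit conversion) = 98.44 ft/s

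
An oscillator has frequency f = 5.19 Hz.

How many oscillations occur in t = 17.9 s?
n = f×t = 5.19×17.9 = 92.9 oscillations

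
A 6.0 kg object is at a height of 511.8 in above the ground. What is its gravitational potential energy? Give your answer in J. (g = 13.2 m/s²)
PE = mgh = 6 kg × 13.2 m/s² × 13 m = 1030 J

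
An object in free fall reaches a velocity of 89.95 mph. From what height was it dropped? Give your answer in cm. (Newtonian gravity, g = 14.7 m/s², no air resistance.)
h = v²/(2g) (with unit conversion) = 5500.0 cm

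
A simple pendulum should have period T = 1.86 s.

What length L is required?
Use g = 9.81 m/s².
T = 2π√(L/g) → L = g(T/2π)² = 9.81×(1.86/2π)² = 0.8597 m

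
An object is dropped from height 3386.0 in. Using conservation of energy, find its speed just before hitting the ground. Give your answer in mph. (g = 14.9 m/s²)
mgh = ½mv² → v = √(2gh) = √(2×14.9×86) = 50.63 m/s = 113.2 mph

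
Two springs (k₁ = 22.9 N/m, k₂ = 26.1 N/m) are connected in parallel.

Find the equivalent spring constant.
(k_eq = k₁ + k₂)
k_eq = k₁ + k₂ = 22.9 + 26.1 = 49 N/m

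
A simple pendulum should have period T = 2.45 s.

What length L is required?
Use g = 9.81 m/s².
T = 2π√(L/g) → L = g(T/2π)² = 9.81×(2.45/2π)² = 1.492 m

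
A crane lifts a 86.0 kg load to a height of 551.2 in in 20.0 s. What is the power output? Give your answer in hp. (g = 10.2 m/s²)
W = mgh = 86×10.2×14 = 1.228e+04 J
P = W/t = 1.228e+04/20 = 614.1 W = 0.8235 hp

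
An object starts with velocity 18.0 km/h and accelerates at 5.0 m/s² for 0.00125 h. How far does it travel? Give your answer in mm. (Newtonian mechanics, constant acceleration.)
d = v₀t + ½at² (with unit conversion) = 73120.0 mm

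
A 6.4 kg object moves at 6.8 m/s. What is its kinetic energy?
KE = ½mv² = ½×6.4×6.8² = 147.968 J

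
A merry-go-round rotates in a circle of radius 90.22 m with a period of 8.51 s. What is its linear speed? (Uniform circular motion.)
v = 2πr/T = 2π×90.22/8.51 = 66.61 m/s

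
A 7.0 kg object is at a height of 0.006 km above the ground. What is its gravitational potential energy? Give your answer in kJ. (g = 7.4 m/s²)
PE = mgh = 7 kg × 7.4 m/s² × 6 m = 310.8 J = 0.3108 kJ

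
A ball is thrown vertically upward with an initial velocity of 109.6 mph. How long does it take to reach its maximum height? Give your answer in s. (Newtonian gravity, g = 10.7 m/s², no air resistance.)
t_up = v₀/g (with unit conversion) = 4.579 s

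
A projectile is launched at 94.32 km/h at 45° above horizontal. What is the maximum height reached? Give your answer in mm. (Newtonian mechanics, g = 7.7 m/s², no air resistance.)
H = v₀²sin²(θ)/(2g) (with unit conversion) = 22290.0 mm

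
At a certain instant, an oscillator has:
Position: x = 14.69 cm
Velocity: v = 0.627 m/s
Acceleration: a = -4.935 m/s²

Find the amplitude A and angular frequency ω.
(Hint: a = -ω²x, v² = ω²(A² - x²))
a = −ω²x → ω = √(|a|/x) = √(4.935/0.1469) = 5.796 rad/s
v² = ω²(A² − x²) → A = √(x² + v²/ω²) = √(0.1469² + 0.627²/5.796²) = 0.1824 m = 18.24 cm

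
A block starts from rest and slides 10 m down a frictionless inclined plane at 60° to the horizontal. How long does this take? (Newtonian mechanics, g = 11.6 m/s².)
a = g sin(θ) = 11.6 × sin(60°) = 10.05 m/s²
t = √(2d/a) = √(2 × 10 / 10.05) = 1.41 s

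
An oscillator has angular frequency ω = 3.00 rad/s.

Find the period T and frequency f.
T = 2π/ω = 2π/3.0 = 2.094 s; f = ω/2π = 0.4775 Hz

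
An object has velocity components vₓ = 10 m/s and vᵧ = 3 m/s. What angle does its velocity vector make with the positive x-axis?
θ = arctan(vᵧ/vₓ) = arctan(3/10) = 16.7°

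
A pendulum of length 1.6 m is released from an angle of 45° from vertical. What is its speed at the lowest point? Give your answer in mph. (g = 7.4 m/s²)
h = L(1 − cosθ) = 1.6×(1 − cos45°) = 0.4686 m
v = √(2gh) = √(2×7.4×0.4686) = 2.634 m/s = 5.891 mph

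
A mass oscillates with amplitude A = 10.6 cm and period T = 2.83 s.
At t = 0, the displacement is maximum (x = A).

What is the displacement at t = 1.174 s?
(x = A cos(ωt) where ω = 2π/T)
ω = 2π/T = 2π/2.83 = 2.22 rad/s
x = A cos(ωt) = 10.6×cos(2.22×1.174) = -9.118 cm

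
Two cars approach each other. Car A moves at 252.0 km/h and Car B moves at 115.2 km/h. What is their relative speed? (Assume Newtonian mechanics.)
v_rel = v_A + v_B = 252.0 + 115.2 = 367.2 km/h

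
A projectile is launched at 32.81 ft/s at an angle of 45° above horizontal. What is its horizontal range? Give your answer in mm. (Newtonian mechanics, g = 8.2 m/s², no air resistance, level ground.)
R = v₀² sin(2θ) / g (with unit conversion) = 12200.0 mm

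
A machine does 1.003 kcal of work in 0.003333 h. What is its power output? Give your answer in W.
P = W/t = 4197 J / 12 s = 349.7 W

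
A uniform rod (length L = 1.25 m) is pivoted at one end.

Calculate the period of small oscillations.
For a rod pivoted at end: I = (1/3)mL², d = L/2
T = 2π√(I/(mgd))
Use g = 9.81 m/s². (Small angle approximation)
I/m = (1/3)L² = 0.5208 m²; d = L/2 = 0.625 m
T = 2π√(I/(mgd)) = 2π√(0.5208/(9.81×0.625)) = 1.831 s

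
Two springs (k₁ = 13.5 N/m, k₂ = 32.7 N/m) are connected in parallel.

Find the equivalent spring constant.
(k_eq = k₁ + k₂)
k_eq = k₁ + k₂ = 13.5 + 32.7 = 46.2 N/m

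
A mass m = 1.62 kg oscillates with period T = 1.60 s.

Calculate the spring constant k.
T = 2π√(m/k) → k = m(2π/T)² = 1.62×(2π/1.6)² = 24.98 N/m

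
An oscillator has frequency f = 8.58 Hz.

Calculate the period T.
T = 1/f = 1/8.58 = 0.1166 s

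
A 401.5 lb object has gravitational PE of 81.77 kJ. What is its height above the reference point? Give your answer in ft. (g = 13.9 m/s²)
PE = mgh → h = PE/(mg) = 8.177e+04 J / (182.1 kg × 13.9 m/s²) = 32.3 m = 106.0 ft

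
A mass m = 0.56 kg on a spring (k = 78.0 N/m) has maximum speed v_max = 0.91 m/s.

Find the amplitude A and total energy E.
½mv²_max = ½kA² → A = v_max√(m/k) = 0.91×√(0.56/78.0) = 0.07711 m = 7.711 cm
E = ½mv²_max = ½×0.56×0.91² = 0.2319 J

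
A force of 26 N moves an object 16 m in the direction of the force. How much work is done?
W = Fd = 26×16 = 416.0 J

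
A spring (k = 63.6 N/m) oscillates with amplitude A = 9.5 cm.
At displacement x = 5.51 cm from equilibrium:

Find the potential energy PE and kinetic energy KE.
E_total = ½kA² = ½×63.6×(0.095)² = 0.287 J
PE = ½kx² = ½×63.6×(0.0551)² = 0.09655 J
KE = E_total − PE = 0.1904 J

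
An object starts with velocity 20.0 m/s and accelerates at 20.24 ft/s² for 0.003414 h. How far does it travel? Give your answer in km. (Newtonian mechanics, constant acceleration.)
d = v₀t + ½at² (with unit conversion) = 0.7117 km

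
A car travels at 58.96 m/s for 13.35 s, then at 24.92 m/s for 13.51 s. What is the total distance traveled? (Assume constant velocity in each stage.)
d₁ = v₁t₁ = 58.96 × 13.35 = 787.116 m
d₂ = v₂t₂ = 24.92 × 13.51 = 336.669 m
d_total = 787.116 + 336.669 = 1123.79 m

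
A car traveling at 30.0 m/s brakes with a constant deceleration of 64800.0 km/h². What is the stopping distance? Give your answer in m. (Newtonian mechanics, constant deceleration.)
d = v₀² / (2a) (with unit conversion) = 90.0 m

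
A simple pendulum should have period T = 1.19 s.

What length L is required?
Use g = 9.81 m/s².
T = 2π√(L/g) → L = g(T/2π)² = 9.81×(1.19/2π)² = 0.3519 m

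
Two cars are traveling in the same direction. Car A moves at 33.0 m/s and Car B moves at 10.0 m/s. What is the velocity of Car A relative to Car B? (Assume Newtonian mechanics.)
v_rel = v_A - v_B = 33.0 - 10.0 = 23.0 m/s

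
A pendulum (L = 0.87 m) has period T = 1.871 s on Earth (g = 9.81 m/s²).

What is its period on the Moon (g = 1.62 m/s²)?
T = 2π√(L/g), so T_moon/T_earth = √(g_earth/g_moon)
T_moon = 2π√(0.87/1.62) = 4.604 s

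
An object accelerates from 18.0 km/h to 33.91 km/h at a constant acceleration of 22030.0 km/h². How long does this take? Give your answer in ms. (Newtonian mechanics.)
t = (v - v₀)/a (with unit conversion) = 2600.0 ms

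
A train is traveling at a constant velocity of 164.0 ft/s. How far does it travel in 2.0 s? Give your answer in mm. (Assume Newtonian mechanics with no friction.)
d = vt (with unit conversion) = 99970.0 mm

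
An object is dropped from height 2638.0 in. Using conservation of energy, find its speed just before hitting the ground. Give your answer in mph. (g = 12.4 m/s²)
mgh = ½mv² → v = √(2gh) = √(2×12.4×67.01) = 40.76 m/s = 91.19 mph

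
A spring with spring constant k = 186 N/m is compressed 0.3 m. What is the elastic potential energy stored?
PE = ½kx² = ½×186×0.3² = 8.37 J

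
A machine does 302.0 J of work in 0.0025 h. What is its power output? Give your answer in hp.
P = W/t = 302 J / 9 s = 33.56 W = 0.045 hp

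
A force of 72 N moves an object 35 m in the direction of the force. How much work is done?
W = Fd = 72×35 = 2520.0 J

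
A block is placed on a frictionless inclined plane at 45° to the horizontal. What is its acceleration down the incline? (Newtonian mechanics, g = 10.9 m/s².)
a = g sin(θ) = 10.9 × sin(45°) = 10.9 × 0.7071 = 7.71 m/s²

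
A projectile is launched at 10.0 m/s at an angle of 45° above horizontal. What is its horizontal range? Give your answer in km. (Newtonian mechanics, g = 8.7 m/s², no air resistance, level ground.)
R = v₀² sin(2θ) / g (with unit conversion) = 0.01149 km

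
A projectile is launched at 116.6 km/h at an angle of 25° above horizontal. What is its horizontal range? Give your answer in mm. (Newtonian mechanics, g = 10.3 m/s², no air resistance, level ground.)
R = v₀² sin(2θ) / g (with unit conversion) = 78020.0 mm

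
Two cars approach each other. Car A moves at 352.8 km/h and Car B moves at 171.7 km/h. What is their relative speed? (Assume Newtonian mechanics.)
v_rel = v_A + v_B = 352.8 + 171.7 = 524.5 km/h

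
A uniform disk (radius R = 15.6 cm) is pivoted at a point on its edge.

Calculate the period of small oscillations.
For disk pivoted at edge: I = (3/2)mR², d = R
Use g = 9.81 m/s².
I/m = (3/2)R² = 0.0365 m²; d = R = 0.156 m
T = 2π√((3/2)R²/(gR)) = 2π√(3R/(2g)) = 0.9704 s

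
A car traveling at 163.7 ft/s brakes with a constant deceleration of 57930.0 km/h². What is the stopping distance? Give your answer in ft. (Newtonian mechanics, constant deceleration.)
d = v₀² / (2a) (with unit conversion) = 913.7 ft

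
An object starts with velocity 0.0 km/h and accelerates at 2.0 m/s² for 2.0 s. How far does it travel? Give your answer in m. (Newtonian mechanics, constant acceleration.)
d = v₀t + ½at² (with unit conversion) = 4.0 m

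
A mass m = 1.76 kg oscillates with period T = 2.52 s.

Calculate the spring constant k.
T = 2π√(m/k) → k = m(2π/T)² = 1.76×(2π/2.52)² = 10.94 N/m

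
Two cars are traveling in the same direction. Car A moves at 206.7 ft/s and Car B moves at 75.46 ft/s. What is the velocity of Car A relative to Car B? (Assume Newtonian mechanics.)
v_rel = v_A - v_B = 206.7 - 75.46 = 131.2 ft/s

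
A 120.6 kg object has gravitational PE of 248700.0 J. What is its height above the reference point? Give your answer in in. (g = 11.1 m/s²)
PE = mgh → h = PE/(mg) = 2.487e+05 J / (120.6 kg × 11.1 m/s²) = 185.8 m = 7314.0 in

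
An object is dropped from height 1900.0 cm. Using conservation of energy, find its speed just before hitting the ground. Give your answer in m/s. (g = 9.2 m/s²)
mgh = ½mv² → v = √(2gh) = √(2×9.2×19) = 18.7 m/s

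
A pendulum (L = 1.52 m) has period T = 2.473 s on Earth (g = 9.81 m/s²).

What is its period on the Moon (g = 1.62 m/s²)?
T = 2π√(L/g), so T_moon/T_earth = √(g_earth/g_moon)
T_moon = 2π√(1.52/1.62) = 6.086 s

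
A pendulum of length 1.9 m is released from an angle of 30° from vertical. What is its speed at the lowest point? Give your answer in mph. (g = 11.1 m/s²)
h = L(1 − cosθ) = 1.9×(1 − cos30°) = 0.2546 m
v = √(2gh) = √(2×11.1×0.2546) = 2.377 m/s = 5.318 mph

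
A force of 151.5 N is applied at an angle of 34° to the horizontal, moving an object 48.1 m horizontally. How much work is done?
W = Fd cosθ = 151.5×48.1×cos(34°) = 6041.3 J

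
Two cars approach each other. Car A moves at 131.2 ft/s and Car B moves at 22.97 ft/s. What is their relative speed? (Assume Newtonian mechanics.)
v_rel = v_A + v_B = 131.2 + 22.97 = 154.2 ft/s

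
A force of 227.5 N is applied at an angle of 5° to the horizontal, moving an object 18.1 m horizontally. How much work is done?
W = Fd cosθ = 227.5×18.1×cos(5°) = 4102.1 J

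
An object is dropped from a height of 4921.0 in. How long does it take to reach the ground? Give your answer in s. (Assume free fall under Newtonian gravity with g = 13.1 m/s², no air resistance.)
t = √(2h/g) (with unit conversion) = 4.368 s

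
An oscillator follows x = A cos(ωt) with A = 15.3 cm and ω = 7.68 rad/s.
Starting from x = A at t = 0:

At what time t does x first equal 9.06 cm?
cos(ωt) = x/A = 9.06/15.3 = 0.5922
ωt = arccos(0.5922) = 0.9371 rad
t = 0.9371/7.68 = 0.122 s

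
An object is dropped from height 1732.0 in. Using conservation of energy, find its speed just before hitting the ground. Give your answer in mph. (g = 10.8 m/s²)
mgh = ½mv² → v = √(2gh) = √(2×10.8×43.99) = 30.83 m/s = 68.96 mph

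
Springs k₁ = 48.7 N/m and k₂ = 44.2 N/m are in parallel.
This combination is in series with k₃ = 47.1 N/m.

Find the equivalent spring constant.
k₁₂ = k₁ + k₂ = 92.9 N/m (parallel)
1/k_eq = 1/k₁₂ + 1/k₃ → k_eq = 31.25 N/m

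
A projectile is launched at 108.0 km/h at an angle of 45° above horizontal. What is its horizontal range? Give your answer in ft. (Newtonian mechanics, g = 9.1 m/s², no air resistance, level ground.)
R = v₀² sin(2θ) / g (with unit conversion) = 324.5 ft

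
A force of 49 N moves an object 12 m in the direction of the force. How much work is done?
W = Fd = 49×12 = 588.0 J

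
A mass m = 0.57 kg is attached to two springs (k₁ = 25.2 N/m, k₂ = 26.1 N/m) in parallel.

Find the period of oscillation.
k_eq = k₁+k₂ = 51.3 N/m
T = 2π√(m/k_eq) = 2π√(0.57/51.3) = 0.6623 s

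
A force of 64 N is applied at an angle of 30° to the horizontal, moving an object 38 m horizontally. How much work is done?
W = Fd cosθ = 64×38×cos(30°) = 2106.2 J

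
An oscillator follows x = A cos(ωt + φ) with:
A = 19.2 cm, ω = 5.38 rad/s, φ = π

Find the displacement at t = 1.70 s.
x = A cos(ωt + φ) = 19.2×cos(5.38×1.7 + π) = 18.46 cm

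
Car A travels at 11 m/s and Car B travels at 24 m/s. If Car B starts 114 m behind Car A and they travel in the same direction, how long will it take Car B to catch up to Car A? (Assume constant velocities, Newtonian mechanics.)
Relative speed: v_rel = 24 - 11 = 13 m/s
Time to catch: t = d₀/v_rel = 114/13 = 8.77 s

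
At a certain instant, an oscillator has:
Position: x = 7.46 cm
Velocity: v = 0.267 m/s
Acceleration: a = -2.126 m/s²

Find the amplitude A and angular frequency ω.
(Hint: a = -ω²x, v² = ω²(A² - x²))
a = −ω²x → ω = √(|a|/x) = √(2.126/0.0746) = 5.338 rad/s
v² = ω²(A² − x²) → A = √(x² + v²/ω²) = √(0.0746² + 0.267²/5.338²) = 0.08981 m = 8.981 cm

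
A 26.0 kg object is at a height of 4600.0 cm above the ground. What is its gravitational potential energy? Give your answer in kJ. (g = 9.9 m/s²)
PE = mgh = 26 kg × 9.9 m/s² × 46 m = 1.184e+04 J = 11.84 kJ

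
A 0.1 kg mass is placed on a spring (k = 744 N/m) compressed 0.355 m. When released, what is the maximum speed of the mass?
½kx² = ½mv² → v = x√(k/m) = 0.355×√(744/0.1) = 30.62 m/s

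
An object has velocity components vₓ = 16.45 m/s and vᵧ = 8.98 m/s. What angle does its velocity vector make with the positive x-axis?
θ = arctan(vᵧ/vₓ) = arctan(8.98/16.45) = 28.63°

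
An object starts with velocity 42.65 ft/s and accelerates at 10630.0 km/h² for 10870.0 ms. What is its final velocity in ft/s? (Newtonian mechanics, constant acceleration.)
v = v₀ + at (with unit conversion) = 71.9 ft/s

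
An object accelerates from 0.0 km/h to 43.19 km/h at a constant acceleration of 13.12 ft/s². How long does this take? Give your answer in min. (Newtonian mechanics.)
t = (v - v₀)/a (with unit conversion) = 0.05 min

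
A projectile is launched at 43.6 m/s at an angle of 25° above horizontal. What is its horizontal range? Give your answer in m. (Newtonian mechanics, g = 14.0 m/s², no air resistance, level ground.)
R = v₀² sin(2θ) / g = 104.0 m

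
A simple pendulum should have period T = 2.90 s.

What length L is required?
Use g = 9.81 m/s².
T = 2π√(L/g) → L = g(T/2π)² = 9.81×(2.9/2π)² = 2.09 m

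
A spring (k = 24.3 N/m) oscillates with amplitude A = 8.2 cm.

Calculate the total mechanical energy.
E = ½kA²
E = ½kA² = ½×24.3×(0.082)² = 0.0817 J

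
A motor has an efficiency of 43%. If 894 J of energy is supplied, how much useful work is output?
W_out = η × W_in = 0.43 × 894 = 384.42 J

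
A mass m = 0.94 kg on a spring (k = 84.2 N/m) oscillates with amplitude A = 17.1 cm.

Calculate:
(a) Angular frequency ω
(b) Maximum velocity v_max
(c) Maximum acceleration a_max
ω = √(k/m) = √(84.2/0.94) = 9.464 rad/s
v_max = ωA = 9.464×0.171 = 1.618 m/s
a_max = ω²A = 9.464²×0.171 = 15.32 m/s²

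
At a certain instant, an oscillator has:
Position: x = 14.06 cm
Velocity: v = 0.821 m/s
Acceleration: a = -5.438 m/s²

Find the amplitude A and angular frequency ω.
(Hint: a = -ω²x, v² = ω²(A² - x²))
a = −ω²x → ω = √(|a|/x) = √(5.438/0.1406) = 6.219 rad/s
v² = ω²(A² − x²) → A = √(x² + v²/ω²) = √(0.1406² + 0.821²/6.219²) = 0.1929 m = 19.29 cm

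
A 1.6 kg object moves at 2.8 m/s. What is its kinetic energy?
KE = ½mv² = ½×1.6×2.8² = 6.272 J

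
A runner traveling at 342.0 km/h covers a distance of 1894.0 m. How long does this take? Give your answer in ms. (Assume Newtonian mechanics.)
t = d/v (with unit conversion) = 19940.0 ms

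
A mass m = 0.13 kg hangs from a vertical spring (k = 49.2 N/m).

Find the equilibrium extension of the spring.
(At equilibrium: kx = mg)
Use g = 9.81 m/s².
x_eq = mg/k = 0.13×9.81/49.2 = 0.02592 m = 2.592 cm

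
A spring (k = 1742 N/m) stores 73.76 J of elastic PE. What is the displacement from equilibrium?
PE = ½kx² → x = √(2PE/k) = √(2×73.76/1742) = 0.291 m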